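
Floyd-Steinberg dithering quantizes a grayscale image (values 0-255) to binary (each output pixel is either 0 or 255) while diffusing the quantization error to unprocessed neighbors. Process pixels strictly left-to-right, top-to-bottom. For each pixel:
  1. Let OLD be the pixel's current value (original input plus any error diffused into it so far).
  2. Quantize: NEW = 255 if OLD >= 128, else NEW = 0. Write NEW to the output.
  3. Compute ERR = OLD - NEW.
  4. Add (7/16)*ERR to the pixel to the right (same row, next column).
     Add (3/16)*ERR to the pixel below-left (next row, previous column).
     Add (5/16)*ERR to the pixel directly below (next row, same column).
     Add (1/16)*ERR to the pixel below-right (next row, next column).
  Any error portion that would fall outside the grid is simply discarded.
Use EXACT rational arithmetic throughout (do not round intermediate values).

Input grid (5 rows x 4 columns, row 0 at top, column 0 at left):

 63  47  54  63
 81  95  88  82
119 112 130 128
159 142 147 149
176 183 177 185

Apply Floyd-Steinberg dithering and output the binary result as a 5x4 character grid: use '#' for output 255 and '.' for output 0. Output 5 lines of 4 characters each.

(0,0): OLD=63 → NEW=0, ERR=63
(0,1): OLD=1193/16 → NEW=0, ERR=1193/16
(0,2): OLD=22175/256 → NEW=0, ERR=22175/256
(0,3): OLD=413273/4096 → NEW=0, ERR=413273/4096
(1,0): OLD=29355/256 → NEW=0, ERR=29355/256
(1,1): OLD=386349/2048 → NEW=255, ERR=-135891/2048
(1,2): OLD=7183921/65536 → NEW=0, ERR=7183921/65536
(1,3): OLD=175009319/1048576 → NEW=255, ERR=-92377561/1048576
(2,0): OLD=4665919/32768 → NEW=255, ERR=-3689921/32768
(2,1): OLD=73105701/1048576 → NEW=0, ERR=73105701/1048576
(2,2): OLD=365097849/2097152 → NEW=255, ERR=-169675911/2097152
(2,3): OLD=2413345781/33554432 → NEW=0, ERR=2413345781/33554432
(3,0): OLD=2296507087/16777216 → NEW=255, ERR=-1981682993/16777216
(3,1): OLD=24133048465/268435456 → NEW=0, ERR=24133048465/268435456
(3,2): OLD=768334306927/4294967296 → NEW=255, ERR=-326882353553/4294967296
(3,3): OLD=9148070592905/68719476736 → NEW=255, ERR=-8375395974775/68719476736
(4,0): OLD=669778750051/4294967296 → NEW=255, ERR=-425437910429/4294967296
(4,1): OLD=5020142420009/34359738368 → NEW=255, ERR=-3741590863831/34359738368
(4,2): OLD=97132570221193/1099511627776 → NEW=0, ERR=97132570221193/1099511627776
(4,3): OLD=3180768849273743/17592186044416 → NEW=255, ERR=-1305238592052337/17592186044416
Row 0: ....
Row 1: .#.#
Row 2: #.#.
Row 3: #.##
Row 4: ##.#

Answer: ....
.#.#
#.#.
#.##
##.#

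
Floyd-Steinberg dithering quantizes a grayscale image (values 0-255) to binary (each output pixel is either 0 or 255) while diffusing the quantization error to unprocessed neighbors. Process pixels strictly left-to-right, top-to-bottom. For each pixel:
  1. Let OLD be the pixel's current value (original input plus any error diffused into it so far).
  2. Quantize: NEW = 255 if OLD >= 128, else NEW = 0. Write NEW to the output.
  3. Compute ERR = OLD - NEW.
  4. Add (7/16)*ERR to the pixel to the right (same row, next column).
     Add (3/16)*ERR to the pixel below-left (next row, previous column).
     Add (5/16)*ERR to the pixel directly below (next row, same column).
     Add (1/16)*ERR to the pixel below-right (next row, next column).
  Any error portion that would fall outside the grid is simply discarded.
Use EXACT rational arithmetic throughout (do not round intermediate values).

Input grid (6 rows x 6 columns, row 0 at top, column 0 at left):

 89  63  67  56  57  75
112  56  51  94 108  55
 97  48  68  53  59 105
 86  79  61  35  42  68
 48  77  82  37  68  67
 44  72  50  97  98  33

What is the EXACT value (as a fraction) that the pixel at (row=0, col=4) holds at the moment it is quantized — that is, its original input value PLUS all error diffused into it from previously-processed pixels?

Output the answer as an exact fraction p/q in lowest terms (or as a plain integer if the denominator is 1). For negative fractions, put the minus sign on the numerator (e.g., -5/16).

(0,0): OLD=89 → NEW=0, ERR=89
(0,1): OLD=1631/16 → NEW=0, ERR=1631/16
(0,2): OLD=28569/256 → NEW=0, ERR=28569/256
(0,3): OLD=429359/4096 → NEW=0, ERR=429359/4096
(0,4): OLD=6741065/65536 → NEW=0, ERR=6741065/65536
Target (0,4): original=57, with diffused error = 6741065/65536

Answer: 6741065/65536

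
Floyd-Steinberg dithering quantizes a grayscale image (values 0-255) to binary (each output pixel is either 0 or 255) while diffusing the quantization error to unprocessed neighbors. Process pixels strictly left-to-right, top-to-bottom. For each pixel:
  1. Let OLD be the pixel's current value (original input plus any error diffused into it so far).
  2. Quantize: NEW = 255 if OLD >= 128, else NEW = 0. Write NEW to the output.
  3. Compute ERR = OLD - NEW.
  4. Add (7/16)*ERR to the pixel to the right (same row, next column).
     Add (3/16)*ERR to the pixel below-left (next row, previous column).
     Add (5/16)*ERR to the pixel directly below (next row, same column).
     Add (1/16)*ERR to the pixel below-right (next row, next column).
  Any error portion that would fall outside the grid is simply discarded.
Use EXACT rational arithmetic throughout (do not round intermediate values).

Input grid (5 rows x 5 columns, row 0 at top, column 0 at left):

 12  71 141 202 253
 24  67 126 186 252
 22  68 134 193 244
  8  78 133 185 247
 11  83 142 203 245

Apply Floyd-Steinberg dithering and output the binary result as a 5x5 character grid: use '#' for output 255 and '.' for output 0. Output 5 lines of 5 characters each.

Answer: ..###
..#.#
..###
..#.#
..###

Derivation:
(0,0): OLD=12 → NEW=0, ERR=12
(0,1): OLD=305/4 → NEW=0, ERR=305/4
(0,2): OLD=11159/64 → NEW=255, ERR=-5161/64
(0,3): OLD=170721/1024 → NEW=255, ERR=-90399/1024
(0,4): OLD=3512359/16384 → NEW=255, ERR=-665561/16384
(1,0): OLD=2691/64 → NEW=0, ERR=2691/64
(1,1): OLD=48565/512 → NEW=0, ERR=48565/512
(1,2): OLD=2138297/16384 → NEW=255, ERR=-2039623/16384
(1,3): OLD=5982901/65536 → NEW=0, ERR=5982901/65536
(1,4): OLD=287024703/1048576 → NEW=255, ERR=19637823/1048576
(2,0): OLD=433559/8192 → NEW=0, ERR=433559/8192
(2,1): OLD=26236045/262144 → NEW=0, ERR=26236045/262144
(2,2): OLD=679179303/4194304 → NEW=255, ERR=-390368217/4194304
(2,3): OLD=11847471941/67108864 → NEW=255, ERR=-5265288379/67108864
(2,4): OLD=237546580387/1073741824 → NEW=255, ERR=-36257584733/1073741824
(3,0): OLD=181632007/4194304 → NEW=0, ERR=181632007/4194304
(3,1): OLD=3827838299/33554432 → NEW=0, ERR=3827838299/33554432
(3,2): OLD=156088503801/1073741824 → NEW=255, ERR=-117715661319/1073741824
(3,3): OLD=215542010217/2147483648 → NEW=0, ERR=215542010217/2147483648
(3,4): OLD=9464584372957/34359738368 → NEW=255, ERR=702851089117/34359738368
(4,0): OLD=24654375209/536870912 → NEW=0, ERR=24654375209/536870912
(4,1): OLD=2076895332873/17179869184 → NEW=0, ERR=2076895332873/17179869184
(4,2): OLD=51286538664935/274877906944 → NEW=255, ERR=-18807327605785/274877906944
(4,3): OLD=885832251893641/4398046511104 → NEW=255, ERR=-235669608437879/4398046511104
(4,4): OLD=16481909798421823/70368744177664 → NEW=255, ERR=-1462119966882497/70368744177664
Row 0: ..###
Row 1: ..#.#
Row 2: ..###
Row 3: ..#.#
Row 4: ..###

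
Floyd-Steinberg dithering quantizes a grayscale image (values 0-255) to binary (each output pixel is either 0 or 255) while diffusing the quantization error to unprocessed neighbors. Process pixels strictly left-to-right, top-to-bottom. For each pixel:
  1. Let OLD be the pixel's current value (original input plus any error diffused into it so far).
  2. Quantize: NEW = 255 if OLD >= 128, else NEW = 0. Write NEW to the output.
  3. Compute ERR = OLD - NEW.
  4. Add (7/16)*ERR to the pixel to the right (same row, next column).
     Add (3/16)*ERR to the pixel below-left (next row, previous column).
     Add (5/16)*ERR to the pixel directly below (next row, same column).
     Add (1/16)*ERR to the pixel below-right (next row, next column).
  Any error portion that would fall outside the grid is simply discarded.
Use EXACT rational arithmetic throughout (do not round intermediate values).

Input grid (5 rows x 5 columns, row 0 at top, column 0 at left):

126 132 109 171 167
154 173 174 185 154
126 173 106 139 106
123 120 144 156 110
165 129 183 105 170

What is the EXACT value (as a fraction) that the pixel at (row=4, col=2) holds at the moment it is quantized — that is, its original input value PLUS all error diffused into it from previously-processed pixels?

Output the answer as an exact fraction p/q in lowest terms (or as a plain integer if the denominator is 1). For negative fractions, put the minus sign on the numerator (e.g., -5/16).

(0,0): OLD=126 → NEW=0, ERR=126
(0,1): OLD=1497/8 → NEW=255, ERR=-543/8
(0,2): OLD=10151/128 → NEW=0, ERR=10151/128
(0,3): OLD=421265/2048 → NEW=255, ERR=-100975/2048
(0,4): OLD=4765431/32768 → NEW=255, ERR=-3590409/32768
(1,0): OLD=23123/128 → NEW=255, ERR=-9517/128
(1,1): OLD=145413/1024 → NEW=255, ERR=-115707/1024
(1,2): OLD=4451881/32768 → NEW=255, ERR=-3903959/32768
(1,3): OLD=13353749/131072 → NEW=0, ERR=13353749/131072
(1,4): OLD=338167071/2097152 → NEW=255, ERR=-196606689/2097152
(2,0): OLD=1336583/16384 → NEW=0, ERR=1336583/16384
(2,1): OLD=76752637/524288 → NEW=255, ERR=-56940803/524288
(2,2): OLD=279293111/8388608 → NEW=0, ERR=279293111/8388608
(2,3): OLD=21525821877/134217728 → NEW=255, ERR=-12699698763/134217728
(2,4): OLD=89495473843/2147483648 → NEW=0, ERR=89495473843/2147483648
(3,0): OLD=1074829655/8388608 → NEW=255, ERR=-1064265385/8388608
(3,1): OLD=2811607627/67108864 → NEW=0, ERR=2811607627/67108864
(3,2): OLD=318267659113/2147483648 → NEW=255, ERR=-229340671127/2147483648
(3,3): OLD=384843005553/4294967296 → NEW=0, ERR=384843005553/4294967296
(3,4): OLD=10741607857845/68719476736 → NEW=255, ERR=-6781858709835/68719476736
(4,0): OLD=143031608441/1073741824 → NEW=255, ERR=-130772556679/1073741824
(4,1): OLD=2090973724345/34359738368 → NEW=0, ERR=2090973724345/34359738368
(4,2): OLD=107570651560055/549755813888 → NEW=255, ERR=-32617080981385/549755813888
Target (4,2): original=183, with diffused error = 107570651560055/549755813888

Answer: 107570651560055/549755813888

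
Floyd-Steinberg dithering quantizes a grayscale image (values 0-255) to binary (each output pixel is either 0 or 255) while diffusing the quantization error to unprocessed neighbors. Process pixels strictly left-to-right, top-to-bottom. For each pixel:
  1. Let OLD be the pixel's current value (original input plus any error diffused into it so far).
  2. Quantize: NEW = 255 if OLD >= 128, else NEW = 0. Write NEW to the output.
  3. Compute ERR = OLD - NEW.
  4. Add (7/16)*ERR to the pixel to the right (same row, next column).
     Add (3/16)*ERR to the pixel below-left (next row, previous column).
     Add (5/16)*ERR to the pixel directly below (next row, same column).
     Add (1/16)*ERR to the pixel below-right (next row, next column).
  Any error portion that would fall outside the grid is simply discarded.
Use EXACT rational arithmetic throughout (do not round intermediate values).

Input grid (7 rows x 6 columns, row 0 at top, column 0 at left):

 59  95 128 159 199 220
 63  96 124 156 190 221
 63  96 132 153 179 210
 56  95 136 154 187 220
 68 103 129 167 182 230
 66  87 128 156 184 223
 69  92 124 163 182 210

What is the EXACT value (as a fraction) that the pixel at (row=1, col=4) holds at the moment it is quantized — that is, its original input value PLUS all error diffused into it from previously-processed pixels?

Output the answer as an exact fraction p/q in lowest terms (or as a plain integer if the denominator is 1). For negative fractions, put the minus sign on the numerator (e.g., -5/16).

(0,0): OLD=59 → NEW=0, ERR=59
(0,1): OLD=1933/16 → NEW=0, ERR=1933/16
(0,2): OLD=46299/256 → NEW=255, ERR=-18981/256
(0,3): OLD=518397/4096 → NEW=0, ERR=518397/4096
(0,4): OLD=16670443/65536 → NEW=255, ERR=-41237/65536
(0,5): OLD=230398061/1048576 → NEW=255, ERR=-36988819/1048576
(1,0): OLD=26647/256 → NEW=0, ERR=26647/256
(1,1): OLD=346273/2048 → NEW=255, ERR=-175967/2048
(1,2): OLD=6194485/65536 → NEW=0, ERR=6194485/65536
(1,3): OLD=60857041/262144 → NEW=255, ERR=-5989679/262144
(1,4): OLD=3038404243/16777216 → NEW=255, ERR=-1239785837/16777216
Target (1,4): original=190, with diffused error = 3038404243/16777216

Answer: 3038404243/16777216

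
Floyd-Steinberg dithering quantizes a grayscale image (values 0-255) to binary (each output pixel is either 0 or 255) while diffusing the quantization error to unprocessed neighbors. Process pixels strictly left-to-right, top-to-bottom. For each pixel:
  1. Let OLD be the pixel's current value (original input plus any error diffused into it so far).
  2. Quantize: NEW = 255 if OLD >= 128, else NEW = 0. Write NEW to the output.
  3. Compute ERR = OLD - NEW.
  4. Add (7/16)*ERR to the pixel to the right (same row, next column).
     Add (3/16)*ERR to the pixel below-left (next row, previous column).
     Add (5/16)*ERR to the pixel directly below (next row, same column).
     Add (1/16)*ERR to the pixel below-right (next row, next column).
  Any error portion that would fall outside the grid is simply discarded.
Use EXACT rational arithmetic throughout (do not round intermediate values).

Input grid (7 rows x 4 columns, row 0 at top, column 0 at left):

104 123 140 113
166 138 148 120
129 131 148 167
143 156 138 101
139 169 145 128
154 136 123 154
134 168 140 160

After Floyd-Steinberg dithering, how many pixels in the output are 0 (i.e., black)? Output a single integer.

Answer: 12

Derivation:
(0,0): OLD=104 → NEW=0, ERR=104
(0,1): OLD=337/2 → NEW=255, ERR=-173/2
(0,2): OLD=3269/32 → NEW=0, ERR=3269/32
(0,3): OLD=80739/512 → NEW=255, ERR=-49821/512
(1,0): OLD=5833/32 → NEW=255, ERR=-2327/32
(1,1): OLD=26831/256 → NEW=0, ERR=26831/256
(1,2): OLD=1655819/8192 → NEW=255, ERR=-433141/8192
(1,3): OLD=9547837/131072 → NEW=0, ERR=9547837/131072
(2,0): OLD=515797/4096 → NEW=0, ERR=515797/4096
(2,1): OLD=26789415/131072 → NEW=255, ERR=-6633945/131072
(2,2): OLD=33958823/262144 → NEW=255, ERR=-32887897/262144
(2,3): OLD=551851347/4194304 → NEW=255, ERR=-517696173/4194304
(3,0): OLD=362518421/2097152 → NEW=255, ERR=-172255339/2097152
(3,1): OLD=2972766955/33554432 → NEW=0, ERR=2972766955/33554432
(3,2): OLD=59726302389/536870912 → NEW=0, ERR=59726302389/536870912
(3,3): OLD=886987546739/8589934592 → NEW=0, ERR=886987546739/8589934592
(4,0): OLD=69762930513/536870912 → NEW=255, ERR=-67139152047/536870912
(4,1): OLD=677313889251/4294967296 → NEW=255, ERR=-417902771229/4294967296
(4,2): OLD=22278104628051/137438953472 → NEW=255, ERR=-12768828507309/137438953472
(4,3): OLD=278342114310197/2199023255552 → NEW=0, ERR=278342114310197/2199023255552
(5,0): OLD=6643525021777/68719476736 → NEW=0, ERR=6643525021777/68719476736
(5,1): OLD=269717961217351/2199023255552 → NEW=0, ERR=269717961217351/2199023255552
(5,2): OLD=45431697960347/274877906944 → NEW=255, ERR=-24662168310373/274877906944
(5,3): OLD=5224721191733281/35184372088832 → NEW=255, ERR=-3747293690918879/35184372088832
(6,0): OLD=6586823747039861/35184372088832 → NEW=255, ERR=-2385191135612299/35184372088832
(6,1): OLD=93387903302848995/562949953421312 → NEW=255, ERR=-50164334819585565/562949953421312
(6,2): OLD=546494649335956069/9007199254740992 → NEW=0, ERR=546494649335956069/9007199254740992
(6,3): OLD=21279226781918164419/144115188075855872 → NEW=255, ERR=-15470146177425082941/144115188075855872
Output grid:
  Row 0: .#.#  (2 black, running=2)
  Row 1: #.#.  (2 black, running=4)
  Row 2: .###  (1 black, running=5)
  Row 3: #...  (3 black, running=8)
  Row 4: ###.  (1 black, running=9)
  Row 5: ..##  (2 black, running=11)
  Row 6: ##.#  (1 black, running=12)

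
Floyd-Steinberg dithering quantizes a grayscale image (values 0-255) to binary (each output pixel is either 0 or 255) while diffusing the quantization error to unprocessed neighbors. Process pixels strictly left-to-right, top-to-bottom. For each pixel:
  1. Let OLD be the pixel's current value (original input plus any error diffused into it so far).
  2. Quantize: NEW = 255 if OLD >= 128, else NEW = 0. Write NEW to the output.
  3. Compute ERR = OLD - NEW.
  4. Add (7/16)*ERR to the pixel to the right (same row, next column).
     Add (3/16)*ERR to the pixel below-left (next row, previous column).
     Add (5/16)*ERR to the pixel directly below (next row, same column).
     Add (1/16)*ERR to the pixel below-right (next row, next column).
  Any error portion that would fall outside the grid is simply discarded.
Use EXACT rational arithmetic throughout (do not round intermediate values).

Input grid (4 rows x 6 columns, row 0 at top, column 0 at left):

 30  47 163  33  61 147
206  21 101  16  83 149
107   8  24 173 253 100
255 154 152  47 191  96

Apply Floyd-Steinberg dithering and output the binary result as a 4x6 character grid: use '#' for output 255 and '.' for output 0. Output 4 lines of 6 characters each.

Answer: ..#..#
#....#
...##.
###.#.

Derivation:
(0,0): OLD=30 → NEW=0, ERR=30
(0,1): OLD=481/8 → NEW=0, ERR=481/8
(0,2): OLD=24231/128 → NEW=255, ERR=-8409/128
(0,3): OLD=8721/2048 → NEW=0, ERR=8721/2048
(0,4): OLD=2059895/32768 → NEW=0, ERR=2059895/32768
(0,5): OLD=91489601/524288 → NEW=255, ERR=-42203839/524288
(1,0): OLD=29011/128 → NEW=255, ERR=-3629/128
(1,1): OLD=17349/1024 → NEW=0, ERR=17349/1024
(1,2): OLD=3029033/32768 → NEW=0, ERR=3029033/32768
(1,3): OLD=8579125/131072 → NEW=0, ERR=8579125/131072
(1,4): OLD=976882623/8388608 → NEW=0, ERR=976882623/8388608
(1,5): OLD=23987645833/134217728 → NEW=255, ERR=-10237874807/134217728
(2,0): OLD=1659975/16384 → NEW=0, ERR=1659975/16384
(2,1): OLD=38367869/524288 → NEW=0, ERR=38367869/524288
(2,2): OLD=824056503/8388608 → NEW=0, ERR=824056503/8388608
(2,3): OLD=17719731391/67108864 → NEW=255, ERR=606971071/67108864
(2,4): OLD=608032967357/2147483648 → NEW=255, ERR=60424637117/2147483648
(2,5): OLD=3289998263547/34359738368 → NEW=0, ERR=3289998263547/34359738368
(3,0): OLD=2519794647/8388608 → NEW=255, ERR=380699607/8388608
(3,1): OLD=14862966795/67108864 → NEW=255, ERR=-2249793525/67108864
(3,2): OLD=93577231569/536870912 → NEW=255, ERR=-43324850991/536870912
(3,3): OLD=891159623027/34359738368 → NEW=0, ERR=891159623027/34359738368
(3,4): OLD=63128106381075/274877906944 → NEW=255, ERR=-6965759889645/274877906944
(3,5): OLD=512786429931325/4398046511104 → NEW=0, ERR=512786429931325/4398046511104
Row 0: ..#..#
Row 1: #....#
Row 2: ...##.
Row 3: ###.#.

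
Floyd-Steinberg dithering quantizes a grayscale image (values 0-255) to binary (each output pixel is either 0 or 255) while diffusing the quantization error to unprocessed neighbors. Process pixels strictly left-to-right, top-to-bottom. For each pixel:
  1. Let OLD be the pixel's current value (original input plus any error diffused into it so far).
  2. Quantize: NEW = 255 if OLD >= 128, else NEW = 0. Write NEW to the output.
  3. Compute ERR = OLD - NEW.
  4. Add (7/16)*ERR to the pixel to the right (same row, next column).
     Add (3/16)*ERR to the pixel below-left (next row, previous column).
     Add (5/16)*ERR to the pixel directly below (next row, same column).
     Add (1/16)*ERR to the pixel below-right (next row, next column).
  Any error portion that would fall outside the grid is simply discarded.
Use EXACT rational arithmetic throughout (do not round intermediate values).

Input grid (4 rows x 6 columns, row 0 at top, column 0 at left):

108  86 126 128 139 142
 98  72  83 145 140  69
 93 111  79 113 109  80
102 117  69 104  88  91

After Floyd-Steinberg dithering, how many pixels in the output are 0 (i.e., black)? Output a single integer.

(0,0): OLD=108 → NEW=0, ERR=108
(0,1): OLD=533/4 → NEW=255, ERR=-487/4
(0,2): OLD=4655/64 → NEW=0, ERR=4655/64
(0,3): OLD=163657/1024 → NEW=255, ERR=-97463/1024
(0,4): OLD=1595135/16384 → NEW=0, ERR=1595135/16384
(0,5): OLD=48390393/262144 → NEW=255, ERR=-18456327/262144
(1,0): OLD=6971/64 → NEW=0, ERR=6971/64
(1,1): OLD=52221/512 → NEW=0, ERR=52221/512
(1,2): OLD=2046305/16384 → NEW=0, ERR=2046305/16384
(1,3): OLD=12628765/65536 → NEW=255, ERR=-4082915/65536
(1,4): OLD=520172231/4194304 → NEW=0, ERR=520172231/4194304
(1,5): OLD=7203565633/67108864 → NEW=0, ERR=7203565633/67108864
(2,0): OLD=1197359/8192 → NEW=255, ERR=-891601/8192
(2,1): OLD=32894421/262144 → NEW=0, ERR=32894421/262144
(2,2): OLD=703057535/4194304 → NEW=255, ERR=-366489985/4194304
(2,3): OLD=2897854855/33554432 → NEW=0, ERR=2897854855/33554432
(2,4): OLD=216651397205/1073741824 → NEW=255, ERR=-57152767915/1073741824
(2,5): OLD=1683769501091/17179869184 → NEW=0, ERR=1683769501091/17179869184
(3,0): OLD=383846111/4194304 → NEW=0, ERR=383846111/4194304
(3,1): OLD=5807121939/33554432 → NEW=255, ERR=-2749258221/33554432
(3,2): OLD=8021868217/268435456 → NEW=0, ERR=8021868217/268435456
(3,3): OLD=2209695742107/17179869184 → NEW=255, ERR=-2171170899813/17179869184
(3,4): OLD=5476924134107/137438953472 → NEW=0, ERR=5476924134107/137438953472
(3,5): OLD=298484810944501/2199023255552 → NEW=255, ERR=-262266119221259/2199023255552
Output grid:
  Row 0: .#.#.#  (3 black, running=3)
  Row 1: ...#..  (5 black, running=8)
  Row 2: #.#.#.  (3 black, running=11)
  Row 3: .#.#.#  (3 black, running=14)

Answer: 14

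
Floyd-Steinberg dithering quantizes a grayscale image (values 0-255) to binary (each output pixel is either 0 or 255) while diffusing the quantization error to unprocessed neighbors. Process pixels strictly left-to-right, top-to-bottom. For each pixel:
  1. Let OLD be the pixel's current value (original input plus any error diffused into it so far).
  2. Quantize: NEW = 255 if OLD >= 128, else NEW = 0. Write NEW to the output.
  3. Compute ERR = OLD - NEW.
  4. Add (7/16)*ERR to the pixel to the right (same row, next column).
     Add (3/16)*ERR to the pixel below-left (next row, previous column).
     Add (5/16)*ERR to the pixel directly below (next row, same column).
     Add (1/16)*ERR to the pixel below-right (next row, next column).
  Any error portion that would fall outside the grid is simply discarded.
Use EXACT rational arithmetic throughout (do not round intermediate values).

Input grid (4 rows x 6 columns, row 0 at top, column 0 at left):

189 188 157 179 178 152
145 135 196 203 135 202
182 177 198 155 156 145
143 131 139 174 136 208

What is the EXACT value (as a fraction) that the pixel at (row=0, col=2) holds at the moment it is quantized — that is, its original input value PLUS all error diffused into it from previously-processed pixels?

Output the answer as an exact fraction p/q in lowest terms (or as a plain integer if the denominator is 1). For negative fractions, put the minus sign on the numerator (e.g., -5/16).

(0,0): OLD=189 → NEW=255, ERR=-66
(0,1): OLD=1273/8 → NEW=255, ERR=-767/8
(0,2): OLD=14727/128 → NEW=0, ERR=14727/128
Target (0,2): original=157, with diffused error = 14727/128

Answer: 14727/128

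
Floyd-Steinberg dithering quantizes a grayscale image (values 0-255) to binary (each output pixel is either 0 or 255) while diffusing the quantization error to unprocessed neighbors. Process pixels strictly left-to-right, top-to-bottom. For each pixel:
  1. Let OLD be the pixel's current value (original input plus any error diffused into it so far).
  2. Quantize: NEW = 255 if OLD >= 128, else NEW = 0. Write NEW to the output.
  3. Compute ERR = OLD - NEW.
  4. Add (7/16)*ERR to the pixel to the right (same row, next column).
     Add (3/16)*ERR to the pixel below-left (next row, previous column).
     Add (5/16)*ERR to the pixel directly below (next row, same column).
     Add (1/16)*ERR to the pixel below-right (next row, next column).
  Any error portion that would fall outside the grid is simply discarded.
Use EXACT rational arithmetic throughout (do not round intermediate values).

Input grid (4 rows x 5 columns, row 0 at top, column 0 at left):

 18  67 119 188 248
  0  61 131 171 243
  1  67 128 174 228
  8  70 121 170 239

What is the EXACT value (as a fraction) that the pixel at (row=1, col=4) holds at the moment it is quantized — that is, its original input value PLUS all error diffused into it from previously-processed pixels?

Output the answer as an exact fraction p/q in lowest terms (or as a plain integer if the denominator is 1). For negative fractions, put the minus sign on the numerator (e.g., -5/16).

(0,0): OLD=18 → NEW=0, ERR=18
(0,1): OLD=599/8 → NEW=0, ERR=599/8
(0,2): OLD=19425/128 → NEW=255, ERR=-13215/128
(0,3): OLD=292519/2048 → NEW=255, ERR=-229721/2048
(0,4): OLD=6518417/32768 → NEW=255, ERR=-1837423/32768
(1,0): OLD=2517/128 → NEW=0, ERR=2517/128
(1,1): OLD=76563/1024 → NEW=0, ERR=76563/1024
(1,2): OLD=3771471/32768 → NEW=0, ERR=3771471/32768
(1,3): OLD=22195139/131072 → NEW=255, ERR=-11228221/131072
(1,4): OLD=379559785/2097152 → NEW=255, ERR=-155213975/2097152
Target (1,4): original=243, with diffused error = 379559785/2097152

Answer: 379559785/2097152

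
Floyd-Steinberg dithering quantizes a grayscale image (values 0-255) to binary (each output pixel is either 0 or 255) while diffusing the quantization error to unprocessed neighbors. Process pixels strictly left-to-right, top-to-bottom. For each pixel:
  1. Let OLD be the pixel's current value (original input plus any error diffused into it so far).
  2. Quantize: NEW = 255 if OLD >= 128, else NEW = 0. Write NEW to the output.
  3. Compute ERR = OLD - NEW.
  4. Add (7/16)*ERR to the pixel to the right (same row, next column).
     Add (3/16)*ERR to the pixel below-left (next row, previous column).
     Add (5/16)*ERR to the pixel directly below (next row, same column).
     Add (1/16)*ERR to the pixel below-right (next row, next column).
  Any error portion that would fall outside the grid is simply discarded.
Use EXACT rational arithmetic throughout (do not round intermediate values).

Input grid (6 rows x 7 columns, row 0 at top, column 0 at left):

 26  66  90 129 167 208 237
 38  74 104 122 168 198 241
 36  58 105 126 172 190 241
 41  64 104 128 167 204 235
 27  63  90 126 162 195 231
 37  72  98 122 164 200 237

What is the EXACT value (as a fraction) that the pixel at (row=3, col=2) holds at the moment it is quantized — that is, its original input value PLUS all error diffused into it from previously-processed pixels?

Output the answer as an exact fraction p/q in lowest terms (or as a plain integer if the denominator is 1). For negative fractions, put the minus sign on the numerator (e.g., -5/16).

(0,0): OLD=26 → NEW=0, ERR=26
(0,1): OLD=619/8 → NEW=0, ERR=619/8
(0,2): OLD=15853/128 → NEW=0, ERR=15853/128
(0,3): OLD=375163/2048 → NEW=255, ERR=-147077/2048
(0,4): OLD=4442717/32768 → NEW=255, ERR=-3913123/32768
(0,5): OLD=81660043/524288 → NEW=255, ERR=-52033397/524288
(0,6): OLD=1623866317/8388608 → NEW=255, ERR=-515228723/8388608
(1,0): OLD=7761/128 → NEW=0, ERR=7761/128
(1,1): OLD=153143/1024 → NEW=255, ERR=-107977/1024
(1,2): OLD=2881667/32768 → NEW=0, ERR=2881667/32768
(1,3): OLD=16171911/131072 → NEW=0, ERR=16171911/131072
(1,4): OLD=1355297909/8388608 → NEW=255, ERR=-783797131/8388608
(1,5): OLD=7189206405/67108864 → NEW=0, ERR=7189206405/67108864
(1,6): OLD=281826800683/1073741824 → NEW=255, ERR=8022635563/1073741824
(2,0): OLD=576333/16384 → NEW=0, ERR=576333/16384
(2,1): OLD=31832863/524288 → NEW=0, ERR=31832863/524288
(2,2): OLD=1472945949/8388608 → NEW=255, ERR=-666149091/8388608
(2,3): OLD=7904858485/67108864 → NEW=0, ERR=7904858485/67108864
(2,4): OLD=119256677765/536870912 → NEW=255, ERR=-17645404795/536870912
(2,5): OLD=3516017864151/17179869184 → NEW=255, ERR=-864848777769/17179869184
(2,6): OLD=62673881813841/274877906944 → NEW=255, ERR=-7419984456879/274877906944
(3,0): OLD=531644797/8388608 → NEW=0, ERR=531644797/8388608
(3,1): OLD=6577356217/67108864 → NEW=0, ERR=6577356217/67108864
(3,2): OLD=79426930747/536870912 → NEW=255, ERR=-57475151813/536870912
Target (3,2): original=104, with diffused error = 79426930747/536870912

Answer: 79426930747/536870912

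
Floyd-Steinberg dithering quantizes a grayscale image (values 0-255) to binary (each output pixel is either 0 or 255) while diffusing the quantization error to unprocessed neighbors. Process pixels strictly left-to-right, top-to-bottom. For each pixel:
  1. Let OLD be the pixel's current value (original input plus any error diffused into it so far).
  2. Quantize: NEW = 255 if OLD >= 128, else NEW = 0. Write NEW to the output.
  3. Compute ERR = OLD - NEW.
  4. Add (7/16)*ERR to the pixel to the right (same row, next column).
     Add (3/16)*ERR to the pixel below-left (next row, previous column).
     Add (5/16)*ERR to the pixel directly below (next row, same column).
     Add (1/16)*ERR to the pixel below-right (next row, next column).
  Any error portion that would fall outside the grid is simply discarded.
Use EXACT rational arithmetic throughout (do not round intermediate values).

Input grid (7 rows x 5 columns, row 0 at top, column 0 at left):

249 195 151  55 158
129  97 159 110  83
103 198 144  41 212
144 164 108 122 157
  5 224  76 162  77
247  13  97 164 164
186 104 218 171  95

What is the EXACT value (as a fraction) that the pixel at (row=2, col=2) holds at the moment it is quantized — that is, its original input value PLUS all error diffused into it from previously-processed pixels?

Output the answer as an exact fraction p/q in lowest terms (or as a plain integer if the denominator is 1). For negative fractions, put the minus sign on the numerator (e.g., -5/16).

Answer: 921415421/8388608

Derivation:
(0,0): OLD=249 → NEW=255, ERR=-6
(0,1): OLD=1539/8 → NEW=255, ERR=-501/8
(0,2): OLD=15821/128 → NEW=0, ERR=15821/128
(0,3): OLD=223387/2048 → NEW=0, ERR=223387/2048
(0,4): OLD=6741053/32768 → NEW=255, ERR=-1614787/32768
(1,0): OLD=14769/128 → NEW=0, ERR=14769/128
(1,1): OLD=154327/1024 → NEW=255, ERR=-106793/1024
(1,2): OLD=5522595/32768 → NEW=255, ERR=-2833245/32768
(1,3): OLD=13728935/131072 → NEW=0, ERR=13728935/131072
(1,4): OLD=252167189/2097152 → NEW=0, ERR=252167189/2097152
(2,0): OLD=1957933/16384 → NEW=0, ERR=1957933/16384
(2,1): OLD=109414335/524288 → NEW=255, ERR=-24279105/524288
(2,2): OLD=921415421/8388608 → NEW=0, ERR=921415421/8388608
Target (2,2): original=144, with diffused error = 921415421/8388608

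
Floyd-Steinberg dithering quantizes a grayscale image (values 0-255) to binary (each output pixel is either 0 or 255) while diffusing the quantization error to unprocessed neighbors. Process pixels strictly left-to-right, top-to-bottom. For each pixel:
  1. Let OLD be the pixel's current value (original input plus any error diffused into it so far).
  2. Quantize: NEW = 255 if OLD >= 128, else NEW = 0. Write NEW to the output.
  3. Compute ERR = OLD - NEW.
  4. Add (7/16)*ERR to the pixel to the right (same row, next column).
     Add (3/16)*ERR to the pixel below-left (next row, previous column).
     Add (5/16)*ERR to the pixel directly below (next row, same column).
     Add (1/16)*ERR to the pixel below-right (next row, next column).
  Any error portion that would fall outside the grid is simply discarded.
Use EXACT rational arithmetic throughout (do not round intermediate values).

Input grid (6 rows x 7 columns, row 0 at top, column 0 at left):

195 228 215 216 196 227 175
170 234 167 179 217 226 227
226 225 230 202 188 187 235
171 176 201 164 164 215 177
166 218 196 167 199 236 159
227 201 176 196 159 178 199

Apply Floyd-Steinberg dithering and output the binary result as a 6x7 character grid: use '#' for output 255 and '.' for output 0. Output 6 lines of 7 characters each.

Answer: #######
##.####
####.##
.#.##.#
###.###
##.##.#

Derivation:
(0,0): OLD=195 → NEW=255, ERR=-60
(0,1): OLD=807/4 → NEW=255, ERR=-213/4
(0,2): OLD=12269/64 → NEW=255, ERR=-4051/64
(0,3): OLD=192827/1024 → NEW=255, ERR=-68293/1024
(0,4): OLD=2733213/16384 → NEW=255, ERR=-1444707/16384
(0,5): OLD=49393739/262144 → NEW=255, ERR=-17452981/262144
(0,6): OLD=611832333/4194304 → NEW=255, ERR=-457715187/4194304
(1,0): OLD=9041/64 → NEW=255, ERR=-7279/64
(1,1): OLD=77815/512 → NEW=255, ERR=-52745/512
(1,2): OLD=1414211/16384 → NEW=0, ERR=1414211/16384
(1,3): OLD=11497159/65536 → NEW=255, ERR=-5214521/65536
(1,4): OLD=578738869/4194304 → NEW=255, ERR=-490808651/4194304
(1,5): OLD=4295856837/33554432 → NEW=255, ERR=-4260523323/33554432
(1,6): OLD=71503444715/536870912 → NEW=255, ERR=-65398637845/536870912
(2,0): OLD=1401997/8192 → NEW=255, ERR=-686963/8192
(2,1): OLD=43304927/262144 → NEW=255, ERR=-23541793/262144
(2,2): OLD=823454557/4194304 → NEW=255, ERR=-246092963/4194304
(2,3): OLD=4527152565/33554432 → NEW=255, ERR=-4029227595/33554432
(2,4): OLD=18821693765/268435456 → NEW=0, ERR=18821693765/268435456
(2,5): OLD=1269960194711/8589934592 → NEW=255, ERR=-920473126249/8589934592
(2,6): OLD=19532257183889/137438953472 → NEW=255, ERR=-15514675951471/137438953472
(3,0): OLD=536686525/4194304 → NEW=0, ERR=536686525/4194304
(3,1): OLD=6297309177/33554432 → NEW=255, ERR=-2259070983/33554432
(3,2): OLD=33576402811/268435456 → NEW=0, ERR=33576402811/268435456
(3,3): OLD=204738871021/1073741824 → NEW=255, ERR=-69065294099/1073741824
(3,4): OLD=17890901259197/137438953472 → NEW=255, ERR=-17156031876163/137438953472
(3,5): OLD=121076303031943/1099511627776 → NEW=0, ERR=121076303031943/1099511627776
(3,6): OLD=3222943452866521/17592186044416 → NEW=255, ERR=-1263063988459559/17592186044416
(4,0): OLD=103810819443/536870912 → NEW=255, ERR=-33091263117/536870912
(4,1): OLD=1730395512663/8589934592 → NEW=255, ERR=-460037808297/8589934592
(4,2): OLD=26854105442169/137438953472 → NEW=255, ERR=-8192827693191/137438953472
(4,3): OLD=115704162106115/1099511627776 → NEW=0, ERR=115704162106115/1099511627776
(4,4): OLD=1958519465236761/8796093022208 → NEW=255, ERR=-284484255426279/8796093022208
(4,5): OLD=66146255124774809/281474976710656 → NEW=255, ERR=-5629863936442471/281474976710656
(4,6): OLD=606613707696224255/4503599627370496 → NEW=255, ERR=-541804197283252225/4503599627370496
(5,0): OLD=27171227963893/137438953472 → NEW=255, ERR=-7875705171467/137438953472
(5,1): OLD=158510433532199/1099511627776 → NEW=255, ERR=-121865031550681/1099511627776
(5,2): OLD=1101842031045569/8796093022208 → NEW=0, ERR=1101842031045569/8796093022208
(5,3): OLD=19273907340282405/70368744177664 → NEW=255, ERR=1329877574978085/70368744177664
(5,4): OLD=720522105672928631/4503599627370496 → NEW=255, ERR=-427895799306547849/4503599627370496
(5,5): OLD=3804761749030964231/36028797018963968 → NEW=0, ERR=3804761749030964231/36028797018963968
(5,6): OLD=118956231476403298441/576460752303423488 → NEW=255, ERR=-28041260360969690999/576460752303423488
Row 0: #######
Row 1: ##.####
Row 2: ####.##
Row 3: .#.##.#
Row 4: ###.###
Row 5: ##.##.#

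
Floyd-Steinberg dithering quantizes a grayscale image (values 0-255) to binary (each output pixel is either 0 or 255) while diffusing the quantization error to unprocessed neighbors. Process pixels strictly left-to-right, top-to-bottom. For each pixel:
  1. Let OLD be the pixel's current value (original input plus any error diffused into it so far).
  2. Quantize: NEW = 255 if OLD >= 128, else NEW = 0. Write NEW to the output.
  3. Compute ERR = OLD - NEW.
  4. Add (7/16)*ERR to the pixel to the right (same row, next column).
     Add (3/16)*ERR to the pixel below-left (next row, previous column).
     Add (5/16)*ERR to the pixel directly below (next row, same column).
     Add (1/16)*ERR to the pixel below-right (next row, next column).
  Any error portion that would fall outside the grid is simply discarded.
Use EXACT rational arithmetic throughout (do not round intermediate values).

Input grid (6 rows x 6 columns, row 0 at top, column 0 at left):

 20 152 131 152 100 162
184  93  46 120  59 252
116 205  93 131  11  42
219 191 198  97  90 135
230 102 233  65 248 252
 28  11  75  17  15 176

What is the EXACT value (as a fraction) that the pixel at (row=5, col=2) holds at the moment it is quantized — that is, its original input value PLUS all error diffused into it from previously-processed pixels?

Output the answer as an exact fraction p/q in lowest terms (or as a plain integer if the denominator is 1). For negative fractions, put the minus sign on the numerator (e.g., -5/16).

(0,0): OLD=20 → NEW=0, ERR=20
(0,1): OLD=643/4 → NEW=255, ERR=-377/4
(0,2): OLD=5745/64 → NEW=0, ERR=5745/64
(0,3): OLD=195863/1024 → NEW=255, ERR=-65257/1024
(0,4): OLD=1181601/16384 → NEW=0, ERR=1181601/16384
(0,5): OLD=50738535/262144 → NEW=255, ERR=-16108185/262144
(1,0): OLD=11045/64 → NEW=255, ERR=-5275/64
(1,1): OLD=23331/512 → NEW=0, ERR=23331/512
(1,2): OLD=1247615/16384 → NEW=0, ERR=1247615/16384
(1,3): OLD=9996387/65536 → NEW=255, ERR=-6715293/65536
(1,4): OLD=88933465/4194304 → NEW=0, ERR=88933465/4194304
(1,5): OLD=16547803039/67108864 → NEW=255, ERR=-564957281/67108864
(2,0): OLD=809265/8192 → NEW=0, ERR=809265/8192
(2,1): OLD=71194635/262144 → NEW=255, ERR=4347915/262144
(2,2): OLD=451676833/4194304 → NEW=0, ERR=451676833/4194304
(2,3): OLD=5195147545/33554432 → NEW=255, ERR=-3361232615/33554432
(2,4): OLD=-36702751221/1073741824 → NEW=0, ERR=-36702751221/1073741824
(2,5): OLD=442205631741/17179869184 → NEW=0, ERR=442205631741/17179869184
(3,0): OLD=1061078721/4194304 → NEW=255, ERR=-8468799/4194304
(3,1): OLD=7437859405/33554432 → NEW=255, ERR=-1118520755/33554432
(3,2): OLD=53505351943/268435456 → NEW=255, ERR=-14945689337/268435456
(3,3): OLD=715691806597/17179869184 → NEW=0, ERR=715691806597/17179869184
(3,4): OLD=13209149984901/137438953472 → NEW=0, ERR=13209149984901/137438953472
(3,5): OLD=402322462507179/2199023255552 → NEW=255, ERR=-158428467658581/2199023255552
(4,0): OLD=119785995535/536870912 → NEW=255, ERR=-17116087025/536870912
(4,1): OLD=576120916515/8589934592 → NEW=0, ERR=576120916515/8589934592
(4,2): OLD=68904017354553/274877906944 → NEW=255, ERR=-1189848916167/274877906944
(4,3): OLD=398749939364669/4398046511104 → NEW=0, ERR=398749939364669/4398046511104
(4,4): OLD=21588808425734861/70368744177664 → NEW=255, ERR=3644778660430541/70368744177664
(4,5): OLD=290654757114251387/1125899906842624 → NEW=255, ERR=3550280869382267/1125899906842624
(5,0): OLD=4207366484761/137438953472 → NEW=0, ERR=4207366484761/137438953472
(5,1): OLD=187128005745897/4398046511104 → NEW=0, ERR=187128005745897/4398046511104
(5,2): OLD=3991793833801203/35184372088832 → NEW=0, ERR=3991793833801203/35184372088832
Target (5,2): original=75, with diffused error = 3991793833801203/35184372088832

Answer: 3991793833801203/35184372088832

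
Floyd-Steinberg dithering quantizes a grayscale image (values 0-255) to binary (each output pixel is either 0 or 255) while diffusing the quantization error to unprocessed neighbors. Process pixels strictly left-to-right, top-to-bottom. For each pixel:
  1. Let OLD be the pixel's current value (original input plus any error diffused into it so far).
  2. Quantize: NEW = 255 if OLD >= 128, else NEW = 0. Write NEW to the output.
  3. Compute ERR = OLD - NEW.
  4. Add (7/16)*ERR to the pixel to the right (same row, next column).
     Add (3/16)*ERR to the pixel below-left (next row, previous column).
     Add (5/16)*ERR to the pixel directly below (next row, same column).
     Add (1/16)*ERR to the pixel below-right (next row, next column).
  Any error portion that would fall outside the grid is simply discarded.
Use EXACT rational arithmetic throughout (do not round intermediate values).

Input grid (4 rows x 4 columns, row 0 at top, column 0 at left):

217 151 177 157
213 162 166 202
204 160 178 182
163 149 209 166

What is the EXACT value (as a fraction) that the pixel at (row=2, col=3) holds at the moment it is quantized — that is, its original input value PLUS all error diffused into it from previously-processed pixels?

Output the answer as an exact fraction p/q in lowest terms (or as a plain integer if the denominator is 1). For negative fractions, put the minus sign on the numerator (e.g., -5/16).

(0,0): OLD=217 → NEW=255, ERR=-38
(0,1): OLD=1075/8 → NEW=255, ERR=-965/8
(0,2): OLD=15901/128 → NEW=0, ERR=15901/128
(0,3): OLD=432843/2048 → NEW=255, ERR=-89397/2048
(1,0): OLD=22849/128 → NEW=255, ERR=-9791/128
(1,1): OLD=114439/1024 → NEW=0, ERR=114439/1024
(1,2): OLD=7798483/32768 → NEW=255, ERR=-557357/32768
(1,3): OLD=98923573/524288 → NEW=255, ERR=-34769867/524288
(2,0): OLD=3294013/16384 → NEW=255, ERR=-883907/16384
(2,1): OLD=85643055/524288 → NEW=255, ERR=-48050385/524288
(2,2): OLD=133314267/1048576 → NEW=0, ERR=133314267/1048576
(2,3): OLD=3621119087/16777216 → NEW=255, ERR=-657070993/16777216
Target (2,3): original=182, with diffused error = 3621119087/16777216

Answer: 3621119087/16777216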